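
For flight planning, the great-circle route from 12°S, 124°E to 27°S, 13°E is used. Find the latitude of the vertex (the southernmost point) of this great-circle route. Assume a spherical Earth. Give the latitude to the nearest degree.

≈ 34°S

The great circle lies in the plane with unit normal n̂ = (p₁ × p₂)/|p₁ × p₂|.
Here n̂_z ≈ -0.834; the vertex latitude is φ_max = arccos|n̂_z| ≈ 33.5°.
Check via Clairaut: cos φ_max = |cos φ₁| · sin C = cos(12.0°)·sin(121.5°) ≈ 0.834, again giving ≈ 33.5°.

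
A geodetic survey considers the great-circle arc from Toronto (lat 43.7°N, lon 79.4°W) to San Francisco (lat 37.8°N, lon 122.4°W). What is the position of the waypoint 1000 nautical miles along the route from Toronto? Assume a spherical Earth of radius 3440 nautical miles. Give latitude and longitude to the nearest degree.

From cos δ = sin φ₁ sin φ₂ + cos φ₁ cos φ₂ cos Δλ, the central angle is δ ≈ 0.571 rad (32.7°). The total great-circle distance is δ·R ≈ 0.571 × 3440 ≈ 1965 nmi, so the target fraction is f = 1000/1965 ≈ 0.509.
Interpolate at f ≈ 0.509 with slerp weights a = sin((1−f)δ)/sin δ ≈ 0.512, b = sin(fδ)/sin δ ≈ 0.530.
p = a·p₁ + b·p₂ ≈ (-0.156, -0.718, 0.679); φ = arcsin(p_z) ≈ 42.74°, λ = atan2(p_y, p_x) ≈ -102.29°.

≈ lat 43°N, lon 102°W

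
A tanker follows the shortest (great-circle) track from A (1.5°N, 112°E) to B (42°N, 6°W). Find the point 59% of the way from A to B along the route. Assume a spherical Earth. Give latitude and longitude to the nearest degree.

≈ (41°N, 55°E)

From cos δ = sin φ₁ sin φ₂ + cos φ₁ cos φ₂ cos Δλ, the central angle is δ ≈ 1.908 rad (109.3°).
Interpolate at f = 0.59 with slerp weights a = sin((1−f)δ)/sin δ ≈ 0.747, b = sin(fδ)/sin δ ≈ 0.957.
p = a·p₁ + b·p₂ ≈ (0.427, 0.618, 0.660); φ = arcsin(p_z) ≈ 41.28°, λ = atan2(p_y, p_x) ≈ 55.35°.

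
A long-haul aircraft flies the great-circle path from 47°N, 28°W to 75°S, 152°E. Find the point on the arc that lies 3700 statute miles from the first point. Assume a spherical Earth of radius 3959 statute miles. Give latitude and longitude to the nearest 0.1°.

The haversine formula gives a central angle δ ≈ 2.653 rad (152.0°) between the endpoints. The total great-circle distance is δ·R ≈ 2.653 × 3959 ≈ 10503 mi, so the target fraction is f = 3700/10503 ≈ 0.352.
Interpolate at f ≈ 0.352 with slerp weights a = sin((1−f)δ)/sin δ ≈ 2.107, b = sin(fδ)/sin δ ≈ 1.713.
p = a·p₁ + b·p₂ ≈ (0.877, -0.466, -0.114); φ = arcsin(p_z) ≈ -6.55°, λ = atan2(p_y, p_x) ≈ -28.00°.

≈ 6.5°S, 28.0°W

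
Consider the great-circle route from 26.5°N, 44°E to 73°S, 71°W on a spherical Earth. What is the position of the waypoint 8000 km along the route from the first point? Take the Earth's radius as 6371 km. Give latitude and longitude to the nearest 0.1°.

Convert each endpoint to a unit vector on the sphere (x = cos φ cos λ, y = cos φ sin λ, z = sin φ).
The central angle between the endpoints is δ = arccos(p₁·p₂) ≈ 2.138 rad (122.5°). The total great-circle distance is δ·R ≈ 2.138 × 6371 ≈ 13621 km, so the target fraction is f = 8000/13621 ≈ 0.587.
Interpolate at f ≈ 0.587 with slerp weights a = sin((1−f)δ)/sin δ ≈ 0.916, b = sin(fδ)/sin δ ≈ 1.127.
p = a·p₁ + b·p₂ ≈ (0.697, 0.258, -0.670); φ = arcsin(p_z) ≈ -42.03°, λ = atan2(p_y, p_x) ≈ 20.29°.

≈ 42.0°S, 20.3°E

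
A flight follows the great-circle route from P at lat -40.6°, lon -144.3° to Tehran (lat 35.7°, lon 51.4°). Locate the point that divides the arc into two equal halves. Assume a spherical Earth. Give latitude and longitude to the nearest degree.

≈ lat -17°, lon 120°

From cos δ = sin φ₁ sin φ₂ + cos φ₁ cos φ₂ cos Δλ, the central angle is δ ≈ 2.910 rad (166.7°).
Interpolate at f = 1/2 with slerp weights a = sin((1−f)δ)/sin δ ≈ 4.331, b = sin(fδ)/sin δ ≈ 4.331.
p = a·p₁ + b·p₂ ≈ (-0.476, 0.830, -0.291); φ = arcsin(p_z) ≈ -16.93°, λ = atan2(p_y, p_x) ≈ 119.85°.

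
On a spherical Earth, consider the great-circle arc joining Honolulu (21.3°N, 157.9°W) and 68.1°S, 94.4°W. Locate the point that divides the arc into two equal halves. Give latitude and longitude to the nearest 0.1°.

Write both endpoints as unit vectors p₁, p₂ with components (cos φ cos λ, cos φ sin λ, sin φ).
The central angle between the endpoints is δ = arccos(p₁·p₂) ≈ 1.754 rad (100.5°).
Interpolate at f = 1/2 with slerp weights a = sin((1−f)δ)/sin δ ≈ 0.782, b = sin(fδ)/sin δ ≈ 0.782.
p = a·p₁ + b·p₂ ≈ (-0.697, -0.565, -0.441); φ = arcsin(p_z) ≈ -26.19°, λ = atan2(p_y, p_x) ≈ -140.99°.

≈ 26.2°S, 141.0°W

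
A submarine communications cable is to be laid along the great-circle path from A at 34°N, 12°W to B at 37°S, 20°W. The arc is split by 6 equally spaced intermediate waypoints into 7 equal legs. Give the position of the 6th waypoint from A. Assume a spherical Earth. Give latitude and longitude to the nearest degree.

The haversine formula gives a central angle δ ≈ 1.246 rad (71.4°) between the endpoints.
Interpolate at f = 6/7 with slerp weights a = sin((1−f)δ)/sin δ ≈ 0.187, b = sin(fδ)/sin δ ≈ 0.925.
p = a·p₁ + b·p₂ ≈ (0.845, -0.285, -0.452); φ = arcsin(p_z) ≈ -26.87°, λ = atan2(p_y, p_x) ≈ -18.62°.

≈ 27°S, 19°W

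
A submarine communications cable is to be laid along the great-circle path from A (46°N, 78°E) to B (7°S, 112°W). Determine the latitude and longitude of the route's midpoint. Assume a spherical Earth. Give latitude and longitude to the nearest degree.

The haversine formula gives a central angle δ ≈ 2.444 rad (140.1°) between the endpoints.
Interpolate at f = 1/2 with slerp weights a = sin((1−f)δ)/sin δ ≈ 1.464, b = sin(fδ)/sin δ ≈ 1.464.
p = a·p₁ + b·p₂ ≈ (-0.333, -0.352, 0.875); φ = arcsin(p_z) ≈ 61.00°, λ = atan2(p_y, p_x) ≈ -133.36°.

≈ (61°N, 133°W)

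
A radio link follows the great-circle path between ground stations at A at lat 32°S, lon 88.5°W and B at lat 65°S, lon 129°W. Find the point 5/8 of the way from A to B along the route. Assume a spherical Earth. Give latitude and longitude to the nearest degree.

≈ lat 54°S, lon 107°W

From cos δ = sin φ₁ sin φ₂ + cos φ₁ cos φ₂ cos Δλ, the central angle is δ ≈ 0.718 rad (41.2°).
Interpolate at f = 5/8 with slerp weights a = sin((1−f)δ)/sin δ ≈ 0.404, b = sin(fδ)/sin δ ≈ 0.660.
p = a·p₁ + b·p₂ ≈ (-0.166, -0.559, -0.812); φ = arcsin(p_z) ≈ -54.29°, λ = atan2(p_y, p_x) ≈ -106.57°.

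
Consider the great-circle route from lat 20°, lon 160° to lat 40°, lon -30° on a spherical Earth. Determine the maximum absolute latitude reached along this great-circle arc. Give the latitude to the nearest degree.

The great circle lies in the plane with unit normal n̂ = (p₁ × p₂)/|p₁ × p₂|.
Here n̂_z ≈ +0.143; the vertex latitude is φ_max = arccos|n̂_z| ≈ 81.8°.
Check via Clairaut: cos φ_max = |cos φ₁| · sin C = cos(20.0°)·sin(8.8°) ≈ 0.143, again giving ≈ 81.8°.

≈ 82°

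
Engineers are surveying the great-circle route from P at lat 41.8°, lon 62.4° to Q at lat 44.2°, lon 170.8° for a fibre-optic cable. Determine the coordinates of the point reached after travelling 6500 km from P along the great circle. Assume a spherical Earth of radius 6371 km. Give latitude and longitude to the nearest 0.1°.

The haversine formula gives a central angle δ ≈ 1.270 rad (72.8°) between the endpoints. The total great-circle distance is δ·R ≈ 1.270 × 6371 ≈ 8093 km, so the target fraction is f = 6500/8093 ≈ 0.803.
Interpolate at f ≈ 0.803 with slerp weights a = sin((1−f)δ)/sin δ ≈ 0.259, b = sin(fδ)/sin δ ≈ 0.892.
p = a·p₁ + b·p₂ ≈ (-0.542, 0.273, 0.795); φ = arcsin(p_z) ≈ 52.63°, λ = atan2(p_y, p_x) ≈ 153.23°.

≈ lat 52.6°, lon 153.2°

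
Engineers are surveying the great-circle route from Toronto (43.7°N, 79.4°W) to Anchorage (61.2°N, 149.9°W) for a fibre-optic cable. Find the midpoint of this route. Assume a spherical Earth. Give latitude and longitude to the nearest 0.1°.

≈ (57.6°N, 106.6°W)

From cos δ = sin φ₁ sin φ₂ + cos φ₁ cos φ₂ cos Δλ, the central angle is δ ≈ 0.765 rad (43.8°).
Interpolate at f = 1/2 with slerp weights a = sin((1−f)δ)/sin δ ≈ 0.539, b = sin(fδ)/sin δ ≈ 0.539.
p = a·p₁ + b·p₂ ≈ (-0.153, -0.513, 0.845); φ = arcsin(p_z) ≈ 57.62°, λ = atan2(p_y, p_x) ≈ -106.60°.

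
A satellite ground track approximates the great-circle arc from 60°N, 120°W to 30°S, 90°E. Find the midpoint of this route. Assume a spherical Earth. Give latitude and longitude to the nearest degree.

Write both endpoints as unit vectors p₁, p₂ with components (cos φ cos λ, cos φ sin λ, sin φ).
The central angle between the endpoints is δ = arccos(p₁·p₂) ≈ 2.512 rad (143.9°).
Interpolate at f = 1/2 with slerp weights a = sin((1−f)δ)/sin δ ≈ 1.614, b = sin(fδ)/sin δ ≈ 1.614.
p = a·p₁ + b·p₂ ≈ (-0.403, 0.699, 0.591); φ = arcsin(p_z) ≈ 36.21°, λ = atan2(p_y, p_x) ≈ 120.00°.

≈ 36°N, 120°E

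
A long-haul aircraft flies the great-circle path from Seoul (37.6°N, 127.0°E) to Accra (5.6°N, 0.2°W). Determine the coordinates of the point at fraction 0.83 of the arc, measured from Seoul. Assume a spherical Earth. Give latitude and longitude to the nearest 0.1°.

Convert each endpoint to a unit vector on the sphere (x = cos φ cos λ, y = cos φ sin λ, z = sin φ).
The central angle between the endpoints is δ = arccos(p₁·p₂) ≈ 2.001 rad (114.7°).
Interpolate at f = 0.83 with slerp weights a = sin((1−f)δ)/sin δ ≈ 0.367, b = sin(fδ)/sin δ ≈ 1.096.
p = a·p₁ + b·p₂ ≈ (0.916, 0.229, 0.331); φ = arcsin(p_z) ≈ 19.33°, λ = atan2(p_y, p_x) ≈ 14.01°.

≈ 19.3°N, 14.0°E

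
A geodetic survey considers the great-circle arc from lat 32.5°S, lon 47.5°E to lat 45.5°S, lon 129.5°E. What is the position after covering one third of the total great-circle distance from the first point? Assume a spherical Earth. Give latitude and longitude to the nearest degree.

From cos δ = sin φ₁ sin φ₂ + cos φ₁ cos φ₂ cos Δλ, the central angle is δ ≈ 1.087 rad (62.3°).
Interpolate at f = 1/3 with slerp weights a = sin((1−f)δ)/sin δ ≈ 0.749, b = sin(fδ)/sin δ ≈ 0.400.
p = a·p₁ + b·p₂ ≈ (0.248, 0.682, -0.688); φ = arcsin(p_z) ≈ -43.46°, λ = atan2(p_y, p_x) ≈ 70.01°.

≈ lat 43°S, lon 70°E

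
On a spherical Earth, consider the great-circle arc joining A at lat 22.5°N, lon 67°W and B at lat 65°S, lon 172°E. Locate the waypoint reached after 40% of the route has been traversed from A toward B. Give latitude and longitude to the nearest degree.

≈ lat 22°S, lon 88°W

From cos δ = sin φ₁ sin φ₂ + cos φ₁ cos φ₂ cos Δλ, the central angle is δ ≈ 2.151 rad (123.2°).
Interpolate at f = 0.40 with slerp weights a = sin((1−f)δ)/sin δ ≈ 1.149, b = sin(fδ)/sin δ ≈ 0.906.
p = a·p₁ + b·p₂ ≈ (0.035, -0.924, -0.382); φ = arcsin(p_z) ≈ -22.44°, λ = atan2(p_y, p_x) ≈ -87.80°.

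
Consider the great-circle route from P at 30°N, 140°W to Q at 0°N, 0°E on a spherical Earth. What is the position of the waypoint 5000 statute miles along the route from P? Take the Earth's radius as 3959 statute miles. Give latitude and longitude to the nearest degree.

≈ 35°N, 51°W

Convert each endpoint to a unit vector on the sphere (x = cos φ cos λ, y = cos φ sin λ, z = sin φ).
The central angle between the endpoints is δ = arccos(p₁·p₂) ≈ 2.296 rad (131.6°). The total great-circle distance is δ·R ≈ 2.296 × 3959 ≈ 9091 mi, so the target fraction is f = 5000/9091 ≈ 0.550.
Interpolate at f ≈ 0.550 with slerp weights a = sin((1−f)δ)/sin δ ≈ 1.148, b = sin(fδ)/sin δ ≈ 1.274.
p = a·p₁ + b·p₂ ≈ (0.512, -0.639, 0.574); φ = arcsin(p_z) ≈ 35.03°, λ = atan2(p_y, p_x) ≈ -51.29°.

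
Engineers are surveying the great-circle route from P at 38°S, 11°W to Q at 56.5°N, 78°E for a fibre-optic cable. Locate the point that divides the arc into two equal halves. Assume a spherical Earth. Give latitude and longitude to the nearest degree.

The haversine formula gives a central angle δ ≈ 2.101 rad (120.4°) between the endpoints.
Interpolate at f = 1/2 with slerp weights a = sin((1−f)δ)/sin δ ≈ 1.006, b = sin(fδ)/sin δ ≈ 1.006.
p = a·p₁ + b·p₂ ≈ (0.893, 0.392, 0.220); φ = arcsin(p_z) ≈ 12.68°, λ = atan2(p_y, p_x) ≈ 23.68°.

≈ 13°N, 24°E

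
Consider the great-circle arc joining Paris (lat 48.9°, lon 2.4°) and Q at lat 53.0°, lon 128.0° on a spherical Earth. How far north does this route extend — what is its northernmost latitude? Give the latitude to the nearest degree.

≈ 70°

The great circle lies in the plane with unit normal n̂ = (p₁ × p₂)/|p₁ × p₂|.
Here n̂_z ≈ +0.346; the vertex latitude is φ_max = arccos|n̂_z| ≈ 69.7°.
Check via Clairaut: cos φ_max = |cos φ₁| · sin C = cos(48.9°)·sin(31.8°) ≈ 0.346, again giving ≈ 69.7°.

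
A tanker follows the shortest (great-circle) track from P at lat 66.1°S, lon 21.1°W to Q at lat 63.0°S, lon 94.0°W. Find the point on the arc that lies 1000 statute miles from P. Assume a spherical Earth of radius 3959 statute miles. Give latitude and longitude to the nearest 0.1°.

From cos δ = sin φ₁ sin φ₂ + cos φ₁ cos φ₂ cos Δλ, the central angle is δ ≈ 0.518 rad (29.7°). The total great-circle distance is δ·R ≈ 0.518 × 3959 ≈ 2052 mi, so the target fraction is f = 1000/2052 ≈ 0.487.
Interpolate at f ≈ 0.487 with slerp weights a = sin((1−f)δ)/sin δ ≈ 0.530, b = sin(fδ)/sin δ ≈ 0.505.
p = a·p₁ + b·p₂ ≈ (0.184, -0.306, -0.934); φ = arcsin(p_z) ≈ -69.08°, λ = atan2(p_y, p_x) ≈ -58.91°.

≈ lat 69.1°S, lon 58.9°W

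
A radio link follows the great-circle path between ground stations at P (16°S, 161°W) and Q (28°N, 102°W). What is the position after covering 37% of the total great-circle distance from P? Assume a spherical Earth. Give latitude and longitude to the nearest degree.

≈ (1°N, 140°W)

Convert each endpoint to a unit vector on the sphere (x = cos φ cos λ, y = cos φ sin λ, z = sin φ).
The central angle between the endpoints is δ = arccos(p₁·p₂) ≈ 1.258 rad (72.1°).
Interpolate at f = 0.37 with slerp weights a = sin((1−f)δ)/sin δ ≈ 0.748, b = sin(fδ)/sin δ ≈ 0.472.
p = a·p₁ + b·p₂ ≈ (-0.767, -0.642, 0.015); φ = arcsin(p_z) ≈ 0.87°, λ = atan2(p_y, p_x) ≈ -140.08°.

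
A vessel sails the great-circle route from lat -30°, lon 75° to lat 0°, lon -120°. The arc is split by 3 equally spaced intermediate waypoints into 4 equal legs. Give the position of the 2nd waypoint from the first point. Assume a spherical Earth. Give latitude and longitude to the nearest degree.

≈ lat -61°, lon -174°

Convert each endpoint to a unit vector on the sphere (x = cos φ cos λ, y = cos φ sin λ, z = sin φ).
The central angle between the endpoints is δ = arccos(p₁·p₂) ≈ 2.562 rad (146.8°).
Interpolate at f = 2/4 with slerp weights a = sin((1−f)δ)/sin δ ≈ 1.749, b = sin(fδ)/sin δ ≈ 1.749.
p = a·p₁ + b·p₂ ≈ (-0.482, -0.052, -0.874); φ = arcsin(p_z) ≈ -60.98°, λ = atan2(p_y, p_x) ≈ -173.89°.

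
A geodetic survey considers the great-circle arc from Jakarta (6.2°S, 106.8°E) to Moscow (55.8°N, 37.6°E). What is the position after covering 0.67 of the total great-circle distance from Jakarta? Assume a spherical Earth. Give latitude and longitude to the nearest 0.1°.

≈ 39.8°N, 72.0°E

Write both endpoints as unit vectors p₁, p₂ with components (cos φ cos λ, cos φ sin λ, sin φ).
The central angle between the endpoints is δ = arccos(p₁·p₂) ≈ 1.461 rad (83.7°).
Interpolate at f = 0.67 with slerp weights a = sin((1−f)δ)/sin δ ≈ 0.467, b = sin(fδ)/sin δ ≈ 0.835.
p = a·p₁ + b·p₂ ≈ (0.238, 0.730, 0.640); φ = arcsin(p_z) ≈ 39.81°, λ = atan2(p_y, p_x) ≈ 71.97°.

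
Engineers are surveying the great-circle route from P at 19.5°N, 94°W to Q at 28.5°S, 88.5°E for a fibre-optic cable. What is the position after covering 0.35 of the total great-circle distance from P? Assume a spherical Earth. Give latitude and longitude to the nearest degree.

From cos δ = sin φ₁ sin φ₂ + cos φ₁ cos φ₂ cos Δλ, the central angle is δ ≈ 2.980 rad (170.7°).
Interpolate at f = 0.35 with slerp weights a = sin((1−f)δ)/sin δ ≈ 5.788, b = sin(fδ)/sin δ ≈ 5.354.
p = a·p₁ + b·p₂ ≈ (-0.257, -0.739, -0.623); φ = arcsin(p_z) ≈ -38.52°, λ = atan2(p_y, p_x) ≈ -109.21°.

≈ 39°S, 109°W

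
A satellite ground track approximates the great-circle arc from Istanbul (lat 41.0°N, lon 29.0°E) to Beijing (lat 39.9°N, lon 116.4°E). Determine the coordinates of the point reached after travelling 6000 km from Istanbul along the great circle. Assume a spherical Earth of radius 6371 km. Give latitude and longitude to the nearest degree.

≈ lat 44°N, lon 105°E

From cos δ = sin φ₁ sin φ₂ + cos φ₁ cos φ₂ cos Δλ, the central angle is δ ≈ 1.107 rad (63.4°). The total great-circle distance is δ·R ≈ 1.107 × 6371 ≈ 7055 km, so the target fraction is f = 6000/7055 ≈ 0.851.
Interpolate at f ≈ 0.851 with slerp weights a = sin((1−f)δ)/sin δ ≈ 0.184, b = sin(fδ)/sin δ ≈ 0.904.
p = a·p₁ + b·p₂ ≈ (-0.187, 0.689, 0.701); φ = arcsin(p_z) ≈ 44.48°, λ = atan2(p_y, p_x) ≈ 105.18°.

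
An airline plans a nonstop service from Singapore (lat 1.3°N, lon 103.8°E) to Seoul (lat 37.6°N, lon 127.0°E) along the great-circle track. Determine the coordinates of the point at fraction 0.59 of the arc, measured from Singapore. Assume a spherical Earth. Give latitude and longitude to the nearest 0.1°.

From cos δ = sin φ₁ sin φ₂ + cos φ₁ cos φ₂ cos Δλ, the central angle is δ ≈ 0.735 rad (42.1°).
Interpolate at f = 0.59 with slerp weights a = sin((1−f)δ)/sin δ ≈ 0.443, b = sin(fδ)/sin δ ≈ 0.627.
p = a·p₁ + b·p₂ ≈ (-0.404, 0.826, 0.392); φ = arcsin(p_z) ≈ 23.10°, λ = atan2(p_y, p_x) ≈ 116.08°.

≈ lat 23.1°N, lon 116.1°E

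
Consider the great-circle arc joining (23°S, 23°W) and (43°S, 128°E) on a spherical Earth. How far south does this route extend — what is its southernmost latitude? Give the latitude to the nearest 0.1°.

The great circle lies in the plane with unit normal n̂ = (p₁ × p₂)/|p₁ × p₂|.
Here n̂_z ≈ +0.345; the vertex latitude is φ_max = arccos|n̂_z| ≈ 69.8°.
Check via Clairaut: cos φ_max = |cos φ₁| · sin C = cos(23.0°)·sin(158.0°) ≈ 0.345, again giving ≈ 69.8°.

≈ 69.8°S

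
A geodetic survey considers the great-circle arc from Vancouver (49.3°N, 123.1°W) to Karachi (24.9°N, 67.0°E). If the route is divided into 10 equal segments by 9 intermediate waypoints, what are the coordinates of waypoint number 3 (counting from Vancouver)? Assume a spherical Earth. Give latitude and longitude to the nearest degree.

≈ (79°N, 151°W)

Convert each endpoint to a unit vector on the sphere (x = cos φ cos λ, y = cos φ sin λ, z = sin φ).
The central angle between the endpoints is δ = arccos(p₁·p₂) ≈ 1.837 rad (105.3°).
Interpolate at f = 3/10 with slerp weights a = sin((1−f)δ)/sin δ ≈ 0.995, b = sin(fδ)/sin δ ≈ 0.543.
p = a·p₁ + b·p₂ ≈ (-0.162, -0.090, 0.983); φ = arcsin(p_z) ≈ 79.32°, λ = atan2(p_y, p_x) ≈ -150.86°.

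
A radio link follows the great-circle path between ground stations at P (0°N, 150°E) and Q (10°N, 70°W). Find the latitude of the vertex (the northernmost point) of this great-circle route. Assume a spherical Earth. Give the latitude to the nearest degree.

The great circle lies in the plane with unit normal n̂ = (p₁ × p₂)/|p₁ × p₂|.
Here n̂_z ≈ +0.964; the vertex latitude is φ_max = arccos|n̂_z| ≈ 15.3°.

≈ 15°N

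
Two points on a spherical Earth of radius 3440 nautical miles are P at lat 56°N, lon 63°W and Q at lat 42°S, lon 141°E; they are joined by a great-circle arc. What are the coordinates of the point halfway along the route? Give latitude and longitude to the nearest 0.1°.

≈ lat 26.2°N, lon 174.6°W

Convert each endpoint to a unit vector on the sphere (x = cos φ cos λ, y = cos φ sin λ, z = sin φ).
The central angle between the endpoints is δ = arccos(p₁·p₂) ≈ 2.777 rad (159.1°).
Interpolate at f = 1/2 with slerp weights a = sin((1−f)δ)/sin δ ≈ 2.760, b = sin(fδ)/sin δ ≈ 2.760.
p = a·p₁ + b·p₂ ≈ (-0.893, -0.084, 0.441); φ = arcsin(p_z) ≈ 26.19°, λ = atan2(p_y, p_x) ≈ -174.60°.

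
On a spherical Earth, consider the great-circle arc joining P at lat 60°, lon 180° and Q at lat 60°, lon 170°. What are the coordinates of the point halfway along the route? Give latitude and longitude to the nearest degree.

Write both endpoints as unit vectors p₁, p₂ with components (cos φ cos λ, cos φ sin λ, sin φ).
The central angle between the endpoints is δ = arccos(p₁·p₂) ≈ 0.087 rad (5.0°).
Interpolate at f = 1/2 with slerp weights a = sin((1−f)δ)/sin δ ≈ 0.500, b = sin(fδ)/sin δ ≈ 0.500.
p = a·p₁ + b·p₂ ≈ (-0.497, 0.043, 0.867); φ = arcsin(p_z) ≈ 60.09°, λ = atan2(p_y, p_x) ≈ 175.00°.

≈ lat 60°, lon 175°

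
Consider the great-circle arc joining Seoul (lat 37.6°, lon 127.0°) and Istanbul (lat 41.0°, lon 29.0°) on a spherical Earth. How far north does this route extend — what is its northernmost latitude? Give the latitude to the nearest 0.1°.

≈ 51.4°

The great circle lies in the plane with unit normal n̂ = (p₁ × p₂)/|p₁ × p₂|.
Here n̂_z ≈ -0.624; the vertex latitude is φ_max = arccos|n̂_z| ≈ 51.4°.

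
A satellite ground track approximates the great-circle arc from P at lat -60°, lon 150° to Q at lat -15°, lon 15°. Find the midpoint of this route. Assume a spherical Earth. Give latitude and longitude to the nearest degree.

≈ lat -58°, lon 45°

From cos δ = sin φ₁ sin φ₂ + cos φ₁ cos φ₂ cos Δλ, the central angle is δ ≈ 1.688 rad (96.7°).
Interpolate at f = 1/2 with slerp weights a = sin((1−f)δ)/sin δ ≈ 0.753, b = sin(fδ)/sin δ ≈ 0.753.
p = a·p₁ + b·p₂ ≈ (0.376, 0.376, -0.847); φ = arcsin(p_z) ≈ -57.85°, λ = atan2(p_y, p_x) ≈ 45.00°.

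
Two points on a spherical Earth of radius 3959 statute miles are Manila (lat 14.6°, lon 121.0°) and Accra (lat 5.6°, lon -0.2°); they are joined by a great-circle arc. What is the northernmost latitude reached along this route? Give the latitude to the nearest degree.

≈ 21°

The great circle lies in the plane with unit normal n̂ = (p₁ × p₂)/|p₁ × p₂|.
Here n̂_z ≈ -0.936; the vertex latitude is φ_max = arccos|n̂_z| ≈ 20.7°.
Check via Clairaut: cos φ_max = |cos φ₁| · sin C = cos(14.6°)·sin(75.2°) ≈ 0.936, again giving ≈ 20.7°.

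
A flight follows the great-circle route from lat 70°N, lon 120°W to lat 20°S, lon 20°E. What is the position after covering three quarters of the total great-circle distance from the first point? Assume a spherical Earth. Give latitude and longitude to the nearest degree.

≈ lat 10°N, lon 12°E

Write both endpoints as unit vectors p₁, p₂ with components (cos φ cos λ, cos φ sin λ, sin φ).
The central angle between the endpoints is δ = arccos(p₁·p₂) ≈ 2.174 rad (124.6°).
Interpolate at f = 3/4 with slerp weights a = sin((1−f)δ)/sin δ ≈ 0.628, b = sin(fδ)/sin δ ≈ 1.212.
p = a·p₁ + b·p₂ ≈ (0.963, 0.204, 0.176); φ = arcsin(p_z) ≈ 10.12°, λ = atan2(p_y, p_x) ≈ 11.94°.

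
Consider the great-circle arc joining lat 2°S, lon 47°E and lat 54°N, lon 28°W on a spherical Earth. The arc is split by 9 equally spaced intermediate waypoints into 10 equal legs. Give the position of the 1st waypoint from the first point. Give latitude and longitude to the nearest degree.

≈ lat 5°N, lon 42°E

Convert each endpoint to a unit vector on the sphere (x = cos φ cos λ, y = cos φ sin λ, z = sin φ).
The central angle between the endpoints is δ = arccos(p₁·p₂) ≈ 1.447 rad (82.9°).
Interpolate at f = 1/10 with slerp weights a = sin((1−f)δ)/sin δ ≈ 0.972, b = sin(fδ)/sin δ ≈ 0.145.
p = a·p₁ + b·p₂ ≈ (0.738, 0.670, 0.084); φ = arcsin(p_z) ≈ 4.80°, λ = atan2(p_y, p_x) ≈ 42.25°.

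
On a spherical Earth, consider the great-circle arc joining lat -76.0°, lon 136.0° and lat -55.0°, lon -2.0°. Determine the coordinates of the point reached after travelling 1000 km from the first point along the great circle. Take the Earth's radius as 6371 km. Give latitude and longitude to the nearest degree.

Write both endpoints as unit vectors p₁, p₂ with components (cos φ cos λ, cos φ sin λ, sin φ).
The central angle between the endpoints is δ = arccos(p₁·p₂) ≈ 0.807 rad (46.2°). The total great-circle distance is δ·R ≈ 0.807 × 6371 ≈ 5141 km, so the target fraction is f = 1000/5141 ≈ 0.195.
Interpolate at f ≈ 0.195 with slerp weights a = sin((1−f)δ)/sin δ ≈ 0.838, b = sin(fδ)/sin δ ≈ 0.216.
p = a·p₁ + b·p₂ ≈ (-0.022, 0.136, -0.990); φ = arcsin(p_z) ≈ -82.06°, λ = atan2(p_y, p_x) ≈ 99.06°.

≈ lat -82°, lon 99°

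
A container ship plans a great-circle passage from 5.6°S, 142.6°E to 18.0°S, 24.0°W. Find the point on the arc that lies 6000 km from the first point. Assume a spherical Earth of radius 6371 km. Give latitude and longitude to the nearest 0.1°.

≈ 49.6°S, 105.4°E

The haversine formula gives a central angle δ ≈ 2.669 rad (152.9°) between the endpoints. The total great-circle distance is δ·R ≈ 2.669 × 6371 ≈ 17007 km, so the target fraction is f = 6000/17007 ≈ 0.353.
Interpolate at f ≈ 0.353 with slerp weights a = sin((1−f)δ)/sin δ ≈ 2.172, b = sin(fδ)/sin δ ≈ 1.778.
p = a·p₁ + b·p₂ ≈ (-0.172, 0.625, -0.761); φ = arcsin(p_z) ≈ -49.58°, λ = atan2(p_y, p_x) ≈ 105.41°.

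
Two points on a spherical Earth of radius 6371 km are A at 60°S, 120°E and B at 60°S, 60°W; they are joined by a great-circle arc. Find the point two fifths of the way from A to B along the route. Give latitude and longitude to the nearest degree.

≈ 84°S, 120°E

From cos δ = sin φ₁ sin φ₂ + cos φ₁ cos φ₂ cos Δλ, the central angle is δ ≈ 1.047 rad (60.0°).
Interpolate at f = 2/5 with slerp weights a = sin((1−f)δ)/sin δ ≈ 0.679, b = sin(fδ)/sin δ ≈ 0.470.
p = a·p₁ + b·p₂ ≈ (-0.052, 0.091, -0.995); φ = arcsin(p_z) ≈ -84.00°, λ = atan2(p_y, p_x) ≈ 120.00°.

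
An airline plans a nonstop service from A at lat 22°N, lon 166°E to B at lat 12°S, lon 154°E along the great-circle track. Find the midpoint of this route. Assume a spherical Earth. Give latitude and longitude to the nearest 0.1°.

Convert each endpoint to a unit vector on the sphere (x = cos φ cos λ, y = cos φ sin λ, z = sin φ).
The central angle between the endpoints is δ = arccos(p₁·p₂) ≈ 0.628 rad (36.0°).
Interpolate at f = 1/2 with slerp weights a = sin((1−f)δ)/sin δ ≈ 0.526, b = sin(fδ)/sin δ ≈ 0.526.
p = a·p₁ + b·p₂ ≈ (-0.935, 0.343, 0.088); φ = arcsin(p_z) ≈ 5.03°, λ = atan2(p_y, p_x) ≈ 159.84°.

≈ lat 5.0°N, lon 159.8°E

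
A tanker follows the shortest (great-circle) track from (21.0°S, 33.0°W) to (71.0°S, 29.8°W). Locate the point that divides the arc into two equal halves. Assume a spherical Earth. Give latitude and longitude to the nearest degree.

Convert each endpoint to a unit vector on the sphere (x = cos φ cos λ, y = cos φ sin λ, z = sin φ).
The central angle between the endpoints is δ = arccos(p₁·p₂) ≈ 0.873 rad (50.0°).
Interpolate at f = 1/2 with slerp weights a = sin((1−f)δ)/sin δ ≈ 0.552, b = sin(fδ)/sin δ ≈ 0.552.
p = a·p₁ + b·p₂ ≈ (0.588, -0.370, -0.719); φ = arcsin(p_z) ≈ -46.01°, λ = atan2(p_y, p_x) ≈ -32.17°.

≈ (46°S, 32°W)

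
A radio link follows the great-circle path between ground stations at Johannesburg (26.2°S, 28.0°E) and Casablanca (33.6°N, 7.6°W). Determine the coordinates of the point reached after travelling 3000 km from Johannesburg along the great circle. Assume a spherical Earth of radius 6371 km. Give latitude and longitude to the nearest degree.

The haversine formula gives a central angle δ ≈ 1.199 rad (68.7°) between the endpoints. The total great-circle distance is δ·R ≈ 1.199 × 6371 ≈ 7638 km, so the target fraction is f = 3000/7638 ≈ 0.393.
Interpolate at f ≈ 0.393 with slerp weights a = sin((1−f)δ)/sin δ ≈ 0.714, b = sin(fδ)/sin δ ≈ 0.487.
p = a·p₁ + b·p₂ ≈ (0.968, 0.247, -0.046); φ = arcsin(p_z) ≈ -2.63°, λ = atan2(p_y, p_x) ≈ 14.33°.

≈ 3°S, 14°E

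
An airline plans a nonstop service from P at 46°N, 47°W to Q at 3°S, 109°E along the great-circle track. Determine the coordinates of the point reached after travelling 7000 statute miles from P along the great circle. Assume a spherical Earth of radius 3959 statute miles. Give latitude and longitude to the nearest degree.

Convert each endpoint to a unit vector on the sphere (x = cos φ cos λ, y = cos φ sin λ, z = sin φ).
The central angle between the endpoints is δ = arccos(p₁·p₂) ≈ 2.307 rad (132.2°). The total great-circle distance is δ·R ≈ 2.307 × 3959 ≈ 9133 mi, so the target fraction is f = 7000/9133 ≈ 0.766.
Interpolate at f ≈ 0.766 with slerp weights a = sin((1−f)δ)/sin δ ≈ 0.692, b = sin(fδ)/sin δ ≈ 1.323.
p = a·p₁ + b·p₂ ≈ (-0.102, 0.898, 0.429); φ = arcsin(p_z) ≈ 25.39°, λ = atan2(p_y, p_x) ≈ 96.50°.

≈ 25°N, 96°E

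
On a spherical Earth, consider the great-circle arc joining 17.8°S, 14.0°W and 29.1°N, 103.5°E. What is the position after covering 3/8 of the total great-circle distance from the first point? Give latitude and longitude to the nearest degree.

Convert each endpoint to a unit vector on the sphere (x = cos φ cos λ, y = cos φ sin λ, z = sin φ).
The central angle between the endpoints is δ = arccos(p₁·p₂) ≈ 2.133 rad (122.2°).
Interpolate at f = 3/8 with slerp weights a = sin((1−f)δ)/sin δ ≈ 1.148, b = sin(fδ)/sin δ ≈ 0.848.
p = a·p₁ + b·p₂ ≈ (0.888, 0.456, 0.061); φ = arcsin(p_z) ≈ 3.50°, λ = atan2(p_y, p_x) ≈ 27.15°.

≈ 4°N, 27°E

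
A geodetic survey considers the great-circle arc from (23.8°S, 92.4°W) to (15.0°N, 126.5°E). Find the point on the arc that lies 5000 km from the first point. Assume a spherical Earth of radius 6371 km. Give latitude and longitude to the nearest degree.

Convert each endpoint to a unit vector on the sphere (x = cos φ cos λ, y = cos φ sin λ, z = sin φ).
The central angle between the endpoints is δ = arccos(p₁·p₂) ≈ 2.485 rad (142.4°). The total great-circle distance is δ·R ≈ 2.485 × 6371 ≈ 15834 km, so the target fraction is f = 5000/15834 ≈ 0.316.
Interpolate at f ≈ 0.316 with slerp weights a = sin((1−f)δ)/sin δ ≈ 1.625, b = sin(fδ)/sin δ ≈ 1.158.
p = a·p₁ + b·p₂ ≈ (-0.728, -0.586, -0.356); φ = arcsin(p_z) ≈ -20.86°, λ = atan2(p_y, p_x) ≈ -141.14°.

≈ (21°S, 141°W)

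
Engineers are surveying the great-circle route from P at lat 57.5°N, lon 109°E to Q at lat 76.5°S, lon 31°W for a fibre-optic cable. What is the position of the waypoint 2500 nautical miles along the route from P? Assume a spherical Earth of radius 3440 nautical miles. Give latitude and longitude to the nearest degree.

≈ lat 17°N, lon 94°E

From cos δ = sin φ₁ sin φ₂ + cos φ₁ cos φ₂ cos Δλ, the central angle is δ ≈ 2.729 rad (156.4°). The total great-circle distance is δ·R ≈ 2.729 × 3440 ≈ 9389 nmi, so the target fraction is f = 2500/9389 ≈ 0.266.
Interpolate at f ≈ 0.266 with slerp weights a = sin((1−f)δ)/sin δ ≈ 2.266, b = sin(fδ)/sin δ ≈ 1.658.
p = a·p₁ + b·p₂ ≈ (-0.065, 0.952, 0.299); φ = arcsin(p_z) ≈ 17.41°, λ = atan2(p_y, p_x) ≈ 93.89°.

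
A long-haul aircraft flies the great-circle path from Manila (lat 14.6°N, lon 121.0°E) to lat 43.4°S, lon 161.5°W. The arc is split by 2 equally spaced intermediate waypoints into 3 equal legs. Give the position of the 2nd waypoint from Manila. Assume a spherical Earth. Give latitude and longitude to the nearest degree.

The haversine formula gives a central angle δ ≈ 1.592 rad (91.2°) between the endpoints.
Interpolate at f = 2/3 with slerp weights a = sin((1−f)δ)/sin δ ≈ 0.506, b = sin(fδ)/sin δ ≈ 0.873.
p = a·p₁ + b·p₂ ≈ (-0.854, 0.219, -0.472); φ = arcsin(p_z) ≈ -28.19°, λ = atan2(p_y, p_x) ≈ 165.64°.

≈ lat 28°S, lon 166°E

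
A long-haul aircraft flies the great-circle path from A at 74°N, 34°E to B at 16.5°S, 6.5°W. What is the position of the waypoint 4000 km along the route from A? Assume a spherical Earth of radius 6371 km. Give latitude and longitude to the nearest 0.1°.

Convert each endpoint to a unit vector on the sphere (x = cos φ cos λ, y = cos φ sin λ, z = sin φ).
The central angle between the endpoints is δ = arccos(p₁·p₂) ≈ 1.643 rad (94.1°). The total great-circle distance is δ·R ≈ 1.643 × 6371 ≈ 10467 km, so the target fraction is f = 4000/10467 ≈ 0.382.
Interpolate at f ≈ 0.382 with slerp weights a = sin((1−f)δ)/sin δ ≈ 0.852, b = sin(fδ)/sin δ ≈ 0.589.
p = a·p₁ + b·p₂ ≈ (0.756, 0.067, 0.651); φ = arcsin(p_z) ≈ 40.65°, λ = atan2(p_y, p_x) ≈ 5.09°.

≈ 40.7°N, 5.1°E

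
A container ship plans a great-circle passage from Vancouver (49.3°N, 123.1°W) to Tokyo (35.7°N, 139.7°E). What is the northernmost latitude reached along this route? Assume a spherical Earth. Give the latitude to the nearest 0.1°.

The great circle lies in the plane with unit normal n̂ = (p₁ × p₂)/|p₁ × p₂|.
Here n̂_z ≈ -0.567; the vertex latitude is φ_max = arccos|n̂_z| ≈ 55.5°.

≈ 55.5°N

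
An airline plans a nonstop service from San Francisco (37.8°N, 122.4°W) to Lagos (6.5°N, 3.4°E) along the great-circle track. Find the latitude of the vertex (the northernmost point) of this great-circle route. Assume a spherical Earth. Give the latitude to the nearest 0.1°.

≈ 46.3°N

The great circle lies in the plane with unit normal n̂ = (p₁ × p₂)/|p₁ × p₂|.
Here n̂_z ≈ +0.691; the vertex latitude is φ_max = arccos|n̂_z| ≈ 46.3°.
Check via Clairaut: cos φ_max = |cos φ₁| · sin C = cos(37.8°)·sin(61.1°) ≈ 0.691, again giving ≈ 46.3°.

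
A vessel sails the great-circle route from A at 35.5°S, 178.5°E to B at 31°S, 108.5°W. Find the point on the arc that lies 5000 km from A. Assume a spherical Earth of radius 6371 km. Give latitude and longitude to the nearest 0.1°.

Write both endpoints as unit vectors p₁, p₂ with components (cos φ cos λ, cos φ sin λ, sin φ).
The central angle between the endpoints is δ = arccos(p₁·p₂) ≈ 1.044 rad (59.8°). The total great-circle distance is δ·R ≈ 1.044 × 6371 ≈ 6649 km, so the target fraction is f = 5000/6649 ≈ 0.752.
Interpolate at f ≈ 0.752 with slerp weights a = sin((1−f)δ)/sin δ ≈ 0.296, b = sin(fδ)/sin δ ≈ 0.818.
p = a·p₁ + b·p₂ ≈ (-0.463, -0.658, -0.593); φ = arcsin(p_z) ≈ -36.38°, λ = atan2(p_y, p_x) ≈ -125.14°.

≈ 36.4°S, 125.1°W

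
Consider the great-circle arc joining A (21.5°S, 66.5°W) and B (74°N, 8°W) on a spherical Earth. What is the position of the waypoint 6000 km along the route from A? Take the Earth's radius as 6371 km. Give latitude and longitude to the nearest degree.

Write both endpoints as unit vectors p₁, p₂ with components (cos φ cos λ, cos φ sin λ, sin φ).
The central angle between the endpoints is δ = arccos(p₁·p₂) ≈ 1.791 rad (102.6°). The total great-circle distance is δ·R ≈ 1.791 × 6371 ≈ 11410 km, so the target fraction is f = 6000/11410 ≈ 0.526.
Interpolate at f ≈ 0.526 with slerp weights a = sin((1−f)δ)/sin δ ≈ 0.769, b = sin(fδ)/sin δ ≈ 0.829.
p = a·p₁ + b·p₂ ≈ (0.512, -0.688, 0.515); φ = arcsin(p_z) ≈ 30.97°, λ = atan2(p_y, p_x) ≈ -53.37°.

≈ (31°N, 53°W)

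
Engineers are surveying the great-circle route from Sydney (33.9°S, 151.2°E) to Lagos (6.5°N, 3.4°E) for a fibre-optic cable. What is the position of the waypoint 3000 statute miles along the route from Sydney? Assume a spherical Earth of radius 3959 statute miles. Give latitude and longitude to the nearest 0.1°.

≈ 47.3°S, 95.4°E

Write both endpoints as unit vectors p₁, p₂ with components (cos φ cos λ, cos φ sin λ, sin φ).
The central angle between the endpoints is δ = arccos(p₁·p₂) ≈ 2.436 rad (139.6°). The total great-circle distance is δ·R ≈ 2.436 × 3959 ≈ 9643 mi, so the target fraction is f = 3000/9643 ≈ 0.311.
Interpolate at f ≈ 0.311 with slerp weights a = sin((1−f)δ)/sin δ ≈ 1.533, b = sin(fδ)/sin δ ≈ 1.059.
p = a·p₁ + b·p₂ ≈ (-0.064, 0.675, -0.735); φ = arcsin(p_z) ≈ -47.29°, λ = atan2(p_y, p_x) ≈ 95.41°.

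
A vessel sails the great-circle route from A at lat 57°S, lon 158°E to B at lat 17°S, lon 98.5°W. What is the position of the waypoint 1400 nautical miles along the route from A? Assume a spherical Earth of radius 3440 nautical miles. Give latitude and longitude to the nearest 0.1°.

≈ lat 57.7°S, lon 158.0°W

Write both endpoints as unit vectors p₁, p₂ with components (cos φ cos λ, cos φ sin λ, sin φ).
The central angle between the endpoints is δ = arccos(p₁·p₂) ≈ 1.447 rad (82.9°). The total great-circle distance is δ·R ≈ 1.447 × 3440 ≈ 4977 nmi, so the target fraction is f = 1400/4977 ≈ 0.281.
Interpolate at f ≈ 0.281 with slerp weights a = sin((1−f)δ)/sin δ ≈ 0.869, b = sin(fδ)/sin δ ≈ 0.399.
p = a·p₁ + b·p₂ ≈ (-0.495, -0.200, -0.845); φ = arcsin(p_z) ≈ -57.72°, λ = atan2(p_y, p_x) ≈ -158.01°.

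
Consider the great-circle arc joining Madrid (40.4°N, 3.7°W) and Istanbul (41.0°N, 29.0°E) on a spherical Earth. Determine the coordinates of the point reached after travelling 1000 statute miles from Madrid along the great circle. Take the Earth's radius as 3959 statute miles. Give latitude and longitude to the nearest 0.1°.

From cos δ = sin φ₁ sin φ₂ + cos φ₁ cos φ₂ cos Δλ, the central angle is δ ≈ 0.430 rad (24.7°). The total great-circle distance is δ·R ≈ 0.430 × 3959 ≈ 1703 mi, so the target fraction is f = 1000/1703 ≈ 0.587.
Interpolate at f ≈ 0.587 with slerp weights a = sin((1−f)δ)/sin δ ≈ 0.424, b = sin(fδ)/sin δ ≈ 0.599.
p = a·p₁ + b·p₂ ≈ (0.718, 0.198, 0.668); φ = arcsin(p_z) ≈ 41.89°, λ = atan2(p_y, p_x) ≈ 15.46°.

≈ 41.9°N, 15.5°E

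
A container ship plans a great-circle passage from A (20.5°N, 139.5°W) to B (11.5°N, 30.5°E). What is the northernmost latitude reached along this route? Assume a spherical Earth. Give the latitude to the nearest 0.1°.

The great circle lies in the plane with unit normal n̂ = (p₁ × p₂)/|p₁ × p₂|.
Here n̂_z ≈ +0.289; the vertex latitude is φ_max = arccos|n̂_z| ≈ 73.2°.

≈ 73.2°N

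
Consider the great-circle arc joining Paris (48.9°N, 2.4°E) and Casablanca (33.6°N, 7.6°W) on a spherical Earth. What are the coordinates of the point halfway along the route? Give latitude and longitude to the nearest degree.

≈ (41°N, 3°W)

The haversine formula gives a central angle δ ≈ 0.297 rad (17.0°) between the endpoints.
Interpolate at f = 1/2 with slerp weights a = sin((1−f)δ)/sin δ ≈ 0.506, b = sin(fδ)/sin δ ≈ 0.506.
p = a·p₁ + b·p₂ ≈ (0.749, -0.042, 0.661); φ = arcsin(p_z) ≈ 41.36°, λ = atan2(p_y, p_x) ≈ -3.19°.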